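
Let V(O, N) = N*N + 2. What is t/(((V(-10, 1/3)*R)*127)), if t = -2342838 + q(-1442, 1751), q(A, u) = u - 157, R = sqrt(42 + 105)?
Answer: -7023732*sqrt(3)/16891 ≈ -720.23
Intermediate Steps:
R = 7*sqrt(3) (R = sqrt(147) = 7*sqrt(3) ≈ 12.124)
q(A, u) = -157 + u
V(O, N) = 2 + N**2 (V(O, N) = N**2 + 2 = 2 + N**2)
t = -2341244 (t = -2342838 + (-157 + 1751) = -2342838 + 1594 = -2341244)
t/(((V(-10, 1/3)*R)*127)) = -2341244*sqrt(3)/(2667*(2 + (1/3)**2)) = -2341244*sqrt(3)/(2667*(2 + 1/9)) = -2341244*3*sqrt(3)/16891 = -7023732*sqrt(3)/16891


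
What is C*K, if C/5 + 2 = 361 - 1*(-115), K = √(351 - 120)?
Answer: 2370*√231 ≈ 36021.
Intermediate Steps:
K = √231 ≈ 15.199
C = 2370 (C = -10 + 5*(361 - 1*(-115)) = -10 + 5*(361 + 115) = -10 + 5*476 = -10 + 2380 = 2370)
C*K = 2370*√231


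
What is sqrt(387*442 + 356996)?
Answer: 5*sqrt(21122) ≈ 726.67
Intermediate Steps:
sqrt(387*442 + 356996) = sqrt(171054 + 356996) = sqrt(528050) = 5*sqrt(21122)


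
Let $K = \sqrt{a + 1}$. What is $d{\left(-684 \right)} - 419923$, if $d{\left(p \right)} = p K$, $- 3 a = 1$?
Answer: $-419923 - 228 \sqrt{6} \approx -4.2048 \cdot 10^{5}$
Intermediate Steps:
$a = - \frac{1}{3}$ ($a = \left(- \frac{1}{3}\right) 1 = - \frac{1}{3} \approx -0.33333$)
$K = \frac{\sqrt{6}}{3}$ ($K = \sqrt{- \frac{1}{3} + 1} = \sqrt{\frac{2}{3}} = \frac{\sqrt{6}}{3} \approx 0.8165$)
$d{\left(p \right)} = \frac{p \sqrt{6}}{3}$ ($d{\left(p \right)} = p \frac{\sqrt{6}}{3} = \frac{p \sqrt{6}}{3}$)
$d{\left(-684 \right)} - 419923 = \frac{1}{3} \left(-684\right) \sqrt{6} - 419923 = - 228 \sqrt{6} - 419923 = -419923 - 228 \sqrt{6}$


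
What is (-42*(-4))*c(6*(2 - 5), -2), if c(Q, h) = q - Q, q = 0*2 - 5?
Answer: 2184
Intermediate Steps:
q = -5 (q = 0 - 5 = -5)
c(Q, h) = -5 - Q
(-42*(-4))*c(6*(2 - 5), -2) = (-42*(-4))*(-5 - 6*(2 - 5)) = 168*(-5 - 6*(-3)) = 168*(-5 - 1*(-18)) = 168*(-5 + 18) = 168*13 = 2184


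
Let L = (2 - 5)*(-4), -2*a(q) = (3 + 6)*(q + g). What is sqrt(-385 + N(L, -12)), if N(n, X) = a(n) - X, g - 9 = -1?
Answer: I*sqrt(463) ≈ 21.517*I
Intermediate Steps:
g = 8 (g = 9 - 1 = 8)
a(q) = -36 - 9*q/2 (a(q) = -(3 + 6)*(q + 8)/2 = -9*(8 + q)/2 = -(72 + 9*q)/2 = -36 - 9*q/2)
L = 12 (L = -3*(-4) = 12)
N(n, X) = -36 - X - 9*n/2 (N(n, X) = (-36 - 9*n/2) - X = -36 - X - 9*n/2)
sqrt(-385 + N(L, -12)) = sqrt(-385 + (-36 - 1*(-12) - 9/2*12)) = sqrt(-385 + (-36 + 12 - 54)) = sqrt(-385 - 78) = sqrt(-463) = I*sqrt(463)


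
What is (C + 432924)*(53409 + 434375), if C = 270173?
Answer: 342959467048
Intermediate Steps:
(C + 432924)*(53409 + 434375) = (270173 + 432924)*(53409 + 434375) = 703097*487784 = 342959467048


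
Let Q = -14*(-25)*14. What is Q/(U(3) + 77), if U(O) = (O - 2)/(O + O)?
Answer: 29400/463 ≈ 63.499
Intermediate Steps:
U(O) = (-2 + O)/(2*O) (U(O) = (-2 + O)/((2*O)) = (-2 + O)*(1/(2*O)) = (-2 + O)/(2*O))
Q = 4900 (Q = 350*14 = 4900)
Q/(U(3) + 77) = 4900/((½)*(-2 + 3)/3 + 77) = 4900/((½)*(⅓)*1 + 77) = 4900/(⅙ + 77) = 4900/(463/6) = 4900*(6/463) = 29400/463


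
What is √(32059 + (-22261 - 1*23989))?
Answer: I*√14191 ≈ 119.13*I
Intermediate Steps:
√(32059 + (-22261 - 1*23989)) = √(32059 + (-22261 - 23989)) = √(32059 - 46250) = √(-14191) = I*√14191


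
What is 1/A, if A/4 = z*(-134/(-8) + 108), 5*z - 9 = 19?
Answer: 5/13972 ≈ 0.00035786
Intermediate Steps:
z = 28/5 (z = 9/5 + (⅕)*19 = 9/5 + 19/5 = 28/5 ≈ 5.6000)
A = 13972/5 (A = 4*(28*(-134/(-8) + 108)/5) = 4*(28*(-134*(-⅛) + 108)/5) = 4*(28*(67/4 + 108)/5) = 4*((28/5)*(499/4)) = 4*(3493/5) = 13972/5 ≈ 2794.4)
1/A = 1/(13972/5) = 5/13972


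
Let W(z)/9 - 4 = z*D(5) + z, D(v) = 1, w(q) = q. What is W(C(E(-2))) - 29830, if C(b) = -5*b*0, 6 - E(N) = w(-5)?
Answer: -29794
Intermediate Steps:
E(N) = 11 (E(N) = 6 - 1*(-5) = 6 + 5 = 11)
C(b) = 0
W(z) = 36 + 18*z (W(z) = 36 + 9*(z*1 + z) = 36 + 9*(z + z) = 36 + 9*(2*z) = 36 + 18*z)
W(C(E(-2))) - 29830 = (36 + 18*0) - 29830 = (36 + 0) - 29830 = 36 - 29830 = -29794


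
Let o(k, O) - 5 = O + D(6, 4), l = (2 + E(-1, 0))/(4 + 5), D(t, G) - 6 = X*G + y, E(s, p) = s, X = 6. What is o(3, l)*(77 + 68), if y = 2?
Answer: 48430/9 ≈ 5381.1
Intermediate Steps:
D(t, G) = 8 + 6*G (D(t, G) = 6 + (6*G + 2) = 6 + (2 + 6*G) = 8 + 6*G)
l = ⅑ (l = (2 - 1)/(4 + 5) = 1/9 = 1*(⅑) = ⅑ ≈ 0.11111)
o(k, O) = 37 + O (o(k, O) = 5 + (O + (8 + 6*4)) = 5 + (O + (8 + 24)) = 5 + (O + 32) = 5 + (32 + O) = 37 + O)
o(3, l)*(77 + 68) = (37 + ⅑)*(77 + 68) = (334/9)*145 = 48430/9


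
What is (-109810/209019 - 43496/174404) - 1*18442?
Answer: -168077073579614/9113437419 ≈ -18443.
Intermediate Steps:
(-109810/209019 - 43496/174404) - 1*18442 = (-109810*1/209019 - 43496*1/174404) - 18442 = (-109810/209019 - 10874/43601) - 18442 = -7060698416/9113437419 - 18442 = -168077073579614/9113437419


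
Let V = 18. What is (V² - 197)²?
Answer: 16129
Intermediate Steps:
(V² - 197)² = (18² - 197)² = (324 - 197)² = 127² = 16129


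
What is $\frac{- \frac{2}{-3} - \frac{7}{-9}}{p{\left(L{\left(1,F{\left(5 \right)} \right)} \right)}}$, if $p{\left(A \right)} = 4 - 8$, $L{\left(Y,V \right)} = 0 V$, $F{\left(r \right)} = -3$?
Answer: $- \frac{13}{36} \approx -0.36111$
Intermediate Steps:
$L{\left(Y,V \right)} = 0$
$p{\left(A \right)} = -4$
$\frac{- \frac{2}{-3} - \frac{7}{-9}}{p{\left(L{\left(1,F{\left(5 \right)} \right)} \right)}} = \frac{- \frac{2}{-3} - \frac{7}{-9}}{-4} = \left(\left(-2\right) \left(- \frac{1}{3}\right) - - \frac{7}{9}\right) \left(- \frac{1}{4}\right) = \left(\frac{2}{3} + \frac{7}{9}\right) \left(- \frac{1}{4}\right) = \frac{13}{9} \left(- \frac{1}{4}\right) = - \frac{13}{36}$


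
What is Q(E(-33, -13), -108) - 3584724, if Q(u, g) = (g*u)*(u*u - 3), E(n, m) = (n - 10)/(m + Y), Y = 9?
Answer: -59446545/16 ≈ -3.7154e+6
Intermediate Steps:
E(n, m) = (-10 + n)/(9 + m) (E(n, m) = (n - 10)/(m + 9) = (-10 + n)/(9 + m))
Q(u, g) = g*u*(-3 + u²) (Q(u, g) = (g*u)*(u² - 3) = (g*u)*(-3 + u²) = g*u*(-3 + u²))
Q(E(-33, -13), -108) - 3584724 = -108*(-10 - 33)/(9 - 13)*(-3 + ((-10 - 33)/(9 - 13))²) - 3584724 = -108*-43/(-4)*(-3 + (-43/(-4))²) - 3584724 = -108*(-¼*(-43))*(-3 + (-¼*(-43))²) - 3584724 = -108*43/4*(-3 + (43/4)²) - 3584724 = -108*43/4*(-3 + 1849/16) - 3584724 = -108*43/4*1801/16 - 3584724 = -2090961/16 - 3584724 = -59446545/16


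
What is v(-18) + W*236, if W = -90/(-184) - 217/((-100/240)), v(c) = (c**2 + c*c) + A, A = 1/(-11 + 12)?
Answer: 14222422/115 ≈ 1.2367e+5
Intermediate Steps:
A = 1 (A = 1/1 = 1)
v(c) = 1 + 2*c**2 (v(c) = (c**2 + c*c) + 1 = (c**2 + c**2) + 1 = 2*c**2 + 1 = 1 + 2*c**2)
W = 239793/460 (W = -90*(-1/184) - 217/((-100*1/240)) = 45/92 - 217/(-5/12) = 45/92 - 217*(-12/5) = 45/92 + 2604/5 = 239793/460 ≈ 521.29)
v(-18) + W*236 = (1 + 2*(-18)**2) + (239793/460)*236 = (1 + 2*324) + 14147787/115 = (1 + 648) + 14147787/115 = 649 + 14147787/115 = 14222422/115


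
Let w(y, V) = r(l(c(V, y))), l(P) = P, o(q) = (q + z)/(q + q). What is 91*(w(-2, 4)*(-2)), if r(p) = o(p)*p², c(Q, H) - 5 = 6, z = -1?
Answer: -10010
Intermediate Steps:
o(q) = (-1 + q)/(2*q) (o(q) = (q - 1)/(q + q) = (-1 + q)/((2*q)) = (-1 + q)*(1/(2*q)) = (-1 + q)/(2*q))
c(Q, H) = 11 (c(Q, H) = 5 + 6 = 11)
r(p) = p*(-1 + p)/2 (r(p) = ((-1 + p)/(2*p))*p² = p*(-1 + p)/2)
w(y, V) = 55 (w(y, V) = (½)*11*(-1 + 11) = (½)*11*10 = 55)
91*(w(-2, 4)*(-2)) = 91*(55*(-2)) = 91*(-110) = -10010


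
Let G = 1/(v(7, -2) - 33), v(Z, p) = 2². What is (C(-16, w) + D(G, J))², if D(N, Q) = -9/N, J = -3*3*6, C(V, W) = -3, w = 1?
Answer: 66564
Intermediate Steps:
v(Z, p) = 4
J = -54 (J = -9*6 = -54)
G = -1/29 (G = 1/(4 - 33) = 1/(-29) = -1/29 ≈ -0.034483)
(C(-16, w) + D(G, J))² = (-3 - 9/(-1/29))² = (-3 - 9*(-29))² = (-3 + 261)² = 258² = 66564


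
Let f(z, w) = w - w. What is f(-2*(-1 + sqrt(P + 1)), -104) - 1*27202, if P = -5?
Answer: -27202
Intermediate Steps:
f(z, w) = 0
f(-2*(-1 + sqrt(P + 1)), -104) - 1*27202 = 0 - 1*27202 = 0 - 27202 = -27202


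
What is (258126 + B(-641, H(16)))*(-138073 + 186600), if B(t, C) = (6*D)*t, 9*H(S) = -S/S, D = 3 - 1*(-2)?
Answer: 11592906192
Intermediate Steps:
D = 5 (D = 3 + 2 = 5)
H(S) = -⅑ (H(S) = (-S/S)/9 = (-1*1)/9 = (⅑)*(-1) = -⅑)
B(t, C) = 30*t (B(t, C) = (6*5)*t = 30*t)
(258126 + B(-641, H(16)))*(-138073 + 186600) = (258126 + 30*(-641))*(-138073 + 186600) = (258126 - 19230)*48527 = 238896*48527 = 11592906192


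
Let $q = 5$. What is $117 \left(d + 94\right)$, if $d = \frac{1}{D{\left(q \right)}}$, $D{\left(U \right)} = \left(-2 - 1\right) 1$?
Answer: $10959$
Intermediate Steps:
$D{\left(U \right)} = -3$ ($D{\left(U \right)} = \left(-3\right) 1 = -3$)
$d = - \frac{1}{3}$ ($d = \frac{1}{-3} = - \frac{1}{3} \approx -0.33333$)
$117 \left(d + 94\right) = 117 \left(- \frac{1}{3} + 94\right) = 117 \cdot \frac{281}{3} = 10959$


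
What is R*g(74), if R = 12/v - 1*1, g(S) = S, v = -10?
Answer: -814/5 ≈ -162.80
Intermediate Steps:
R = -11/5 (R = 12/(-10) - 1*1 = 12*(-⅒) - 1 = -6/5 - 1 = -11/5 ≈ -2.2000)
R*g(74) = -11/5*74 = -814/5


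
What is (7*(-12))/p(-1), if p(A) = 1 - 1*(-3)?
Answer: -21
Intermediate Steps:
p(A) = 4 (p(A) = 1 + 3 = 4)
(7*(-12))/p(-1) = (7*(-12))/4 = -84*1/4 = -21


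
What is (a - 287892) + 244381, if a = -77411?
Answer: -120922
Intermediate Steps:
(a - 287892) + 244381 = (-77411 - 287892) + 244381 = -365303 + 244381 = -120922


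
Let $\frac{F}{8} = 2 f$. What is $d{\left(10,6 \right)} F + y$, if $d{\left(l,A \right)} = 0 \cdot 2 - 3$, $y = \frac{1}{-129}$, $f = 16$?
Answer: $- \frac{99073}{129} \approx -768.01$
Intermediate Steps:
$y = - \frac{1}{129} \approx -0.0077519$
$d{\left(l,A \right)} = -3$ ($d{\left(l,A \right)} = 0 - 3 = -3$)
$F = 256$ ($F = 8 \cdot 2 \cdot 16 = 8 \cdot 32 = 256$)
$d{\left(10,6 \right)} F + y = \left(-3\right) 256 - \frac{1}{129} = -768 - \frac{1}{129} = - \frac{99073}{129}$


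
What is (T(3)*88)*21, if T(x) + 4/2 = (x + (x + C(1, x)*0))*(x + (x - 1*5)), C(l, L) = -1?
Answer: 7392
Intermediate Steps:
T(x) = -2 + 2*x*(-5 + 2*x) (T(x) = -2 + (x + (x - 1*0))*(x + (x - 1*5)) = -2 + (x + (x + 0))*(x + (x - 5)) = -2 + (x + x)*(x + (-5 + x)) = -2 + (2*x)*(-5 + 2*x) = -2 + 2*x*(-5 + 2*x))
(T(3)*88)*21 = ((-2 - 10*3 + 4*3**2)*88)*21 = ((-2 - 30 + 4*9)*88)*21 = ((-2 - 30 + 36)*88)*21 = (4*88)*21 = 352*21 = 7392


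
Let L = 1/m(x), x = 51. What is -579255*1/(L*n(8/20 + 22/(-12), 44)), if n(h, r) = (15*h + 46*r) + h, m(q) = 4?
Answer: -8688825/7504 ≈ -1157.9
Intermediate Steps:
n(h, r) = 16*h + 46*r
L = ¼ (L = 1/4 = ¼ ≈ 0.25000)
-579255*1/(L*n(8/20 + 22/(-12), 44)) = -579255*4/(16*(8/20 + 22/(-12)) + 46*44) = -579255*4/(16*(8*(1/20) + 22*(-1/12)) + 2024) = -579255*4/(16*(⅖ - 11/6) + 2024) = -579255*4/(16*(-43/30) + 2024) = -579255*4/(-344/15 + 2024) = -579255/((¼)*(30016/15)) = -579255/7504/15 = -579255*15/7504 = -8688825/7504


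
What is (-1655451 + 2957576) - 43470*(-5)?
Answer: 1519475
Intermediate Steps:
(-1655451 + 2957576) - 43470*(-5) = 1302125 + 217350 = 1519475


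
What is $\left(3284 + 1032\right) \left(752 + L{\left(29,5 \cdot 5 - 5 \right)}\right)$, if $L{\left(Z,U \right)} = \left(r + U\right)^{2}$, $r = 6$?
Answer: $6163248$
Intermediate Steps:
$L{\left(Z,U \right)} = \left(6 + U\right)^{2}$
$\left(3284 + 1032\right) \left(752 + L{\left(29,5 \cdot 5 - 5 \right)}\right) = \left(3284 + 1032\right) \left(752 + \left(6 + \left(5 \cdot 5 - 5\right)\right)^{2}\right) = 4316 \left(752 + \left(6 + \left(25 - 5\right)\right)^{2}\right) = 4316 \left(752 + \left(6 + 20\right)^{2}\right) = 4316 \left(752 + 26^{2}\right) = 4316 \left(752 + 676\right) = 4316 \cdot 1428 = 6163248$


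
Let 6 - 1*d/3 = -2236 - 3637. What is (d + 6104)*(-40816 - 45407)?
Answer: -2047020243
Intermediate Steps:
d = 17637 (d = 18 - 3*(-2236 - 3637) = 18 - 3*(-5873) = 18 + 17619 = 17637)
(d + 6104)*(-40816 - 45407) = (17637 + 6104)*(-40816 - 45407) = 23741*(-86223) = -2047020243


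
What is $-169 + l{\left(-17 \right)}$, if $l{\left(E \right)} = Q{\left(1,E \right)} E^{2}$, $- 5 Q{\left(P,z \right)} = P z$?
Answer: $\frac{4068}{5} \approx 813.6$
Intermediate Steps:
$Q{\left(P,z \right)} = - \frac{P z}{5}$
$l{\left(E \right)} = - \frac{E^{3}}{5}$ ($l{\left(E \right)} = \left(- \frac{1}{5}\right) 1 E E^{2} = - \frac{E}{5} E^{2} = - \frac{E^{3}}{5}$)
$-169 + l{\left(-17 \right)} = -169 - \frac{\left(-17\right)^{3}}{5} = -169 - - \frac{4913}{5} = -169 + \frac{4913}{5} = \frac{4068}{5}$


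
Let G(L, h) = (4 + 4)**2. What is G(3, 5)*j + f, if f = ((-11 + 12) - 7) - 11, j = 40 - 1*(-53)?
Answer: 5935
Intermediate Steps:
G(L, h) = 64 (G(L, h) = 8**2 = 64)
j = 93 (j = 40 + 53 = 93)
f = -17 (f = (1 - 7) - 11 = -6 - 11 = -17)
G(3, 5)*j + f = 64*93 - 17 = 5952 - 17 = 5935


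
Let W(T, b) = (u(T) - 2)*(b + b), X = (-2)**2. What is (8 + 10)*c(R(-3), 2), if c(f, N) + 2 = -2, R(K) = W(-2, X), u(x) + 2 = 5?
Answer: -72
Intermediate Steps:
X = 4
u(x) = 3 (u(x) = -2 + 5 = 3)
W(T, b) = 2*b (W(T, b) = (3 - 2)*(b + b) = 1*(2*b) = 2*b)
R(K) = 8 (R(K) = 2*4 = 8)
c(f, N) = -4 (c(f, N) = -2 - 2 = -4)
(8 + 10)*c(R(-3), 2) = (8 + 10)*(-4) = 18*(-4) = -72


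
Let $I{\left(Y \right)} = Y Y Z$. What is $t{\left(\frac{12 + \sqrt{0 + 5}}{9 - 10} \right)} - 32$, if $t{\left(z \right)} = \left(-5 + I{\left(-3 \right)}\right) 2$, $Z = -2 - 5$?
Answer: $-168$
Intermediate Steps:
$Z = -7$
$I{\left(Y \right)} = - 7 Y^{2}$ ($I{\left(Y \right)} = Y Y \left(-7\right) = Y^{2} \left(-7\right) = - 7 Y^{2}$)
$t{\left(z \right)} = -136$ ($t{\left(z \right)} = \left(-5 - 7 \left(-3\right)^{2}\right) 2 = \left(-5 - 63\right) 2 = \left(-68\right) 2 = -136$)
$t{\left(\frac{12 + \sqrt{0 + 5}}{9 - 10} \right)} - 32 = -136 - 32 = -168$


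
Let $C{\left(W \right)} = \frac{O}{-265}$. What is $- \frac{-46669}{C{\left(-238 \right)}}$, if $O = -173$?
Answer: $\frac{12367285}{173} \approx 71487.0$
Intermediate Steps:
$C{\left(W \right)} = \frac{173}{265}$ ($C{\left(W \right)} = - \frac{173}{-265} = \left(-173\right) \left(- \frac{1}{265}\right) = \frac{173}{265}$)
$- \frac{-46669}{C{\left(-238 \right)}} = - \frac{-46669}{\frac{173}{265}} = - \frac{\left(-46669\right) 265}{173} = \left(-1\right) \left(- \frac{12367285}{173}\right) = \frac{12367285}{173}$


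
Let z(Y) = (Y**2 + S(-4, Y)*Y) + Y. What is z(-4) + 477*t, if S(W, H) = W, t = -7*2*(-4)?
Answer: 26740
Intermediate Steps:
t = 56 (t = -14*(-4) = 56)
z(Y) = Y**2 - 3*Y (z(Y) = (Y**2 - 4*Y) + Y = Y**2 - 3*Y)
z(-4) + 477*t = -4*(-3 - 4) + 477*56 = -4*(-7) + 26712 = 28 + 26712 = 26740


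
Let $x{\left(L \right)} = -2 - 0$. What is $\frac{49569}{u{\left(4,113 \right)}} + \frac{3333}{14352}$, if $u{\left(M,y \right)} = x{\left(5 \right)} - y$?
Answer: $- \frac{10304797}{23920} \approx -430.8$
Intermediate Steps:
$x{\left(L \right)} = -2$ ($x{\left(L \right)} = -2 + 0 = -2$)
$u{\left(M,y \right)} = -2 - y$
$\frac{49569}{u{\left(4,113 \right)}} + \frac{3333}{14352} = \frac{49569}{-2 - 113} + \frac{3333}{14352} = \frac{49569}{-2 - 113} + 3333 \cdot \frac{1}{14352} = \frac{49569}{-115} + \frac{1111}{4784} = 49569 \left(- \frac{1}{115}\right) + \frac{1111}{4784} = - \frac{49569}{115} + \frac{1111}{4784} = - \frac{10304797}{23920}$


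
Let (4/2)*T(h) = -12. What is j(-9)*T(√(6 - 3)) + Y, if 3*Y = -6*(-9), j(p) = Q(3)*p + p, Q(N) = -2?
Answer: -36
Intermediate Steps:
T(h) = -6 (T(h) = (½)*(-12) = -6)
j(p) = -p (j(p) = -2*p + p = -p)
Y = 18 (Y = (-6*(-9))/3 = (⅓)*54 = 18)
j(-9)*T(√(6 - 3)) + Y = -1*(-9)*(-6) + 18 = 9*(-6) + 18 = -54 + 18 = -36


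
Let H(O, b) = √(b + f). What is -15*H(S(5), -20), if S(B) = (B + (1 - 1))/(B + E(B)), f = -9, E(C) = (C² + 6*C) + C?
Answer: -15*I*√29 ≈ -80.777*I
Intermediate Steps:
E(C) = C² + 7*C
S(B) = B/(B + B*(7 + B)) (S(B) = (B + (1 - 1))/(B + B*(7 + B)) = (B + 0)/(B + B*(7 + B)) = B/(B + B*(7 + B)))
H(O, b) = √(-9 + b) (H(O, b) = √(b - 9) = √(-9 + b))
-15*H(S(5), -20) = -15*√(-9 - 20) = -15*I*√29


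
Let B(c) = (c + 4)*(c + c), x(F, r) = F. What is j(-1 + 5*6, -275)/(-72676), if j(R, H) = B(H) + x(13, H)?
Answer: -149063/72676 ≈ -2.0511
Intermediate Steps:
B(c) = 2*c*(4 + c) (B(c) = (4 + c)*(2*c) = 2*c*(4 + c))
j(R, H) = 13 + 2*H*(4 + H) (j(R, H) = 2*H*(4 + H) + 13 = 13 + 2*H*(4 + H))
j(-1 + 5*6, -275)/(-72676) = (13 + 2*(-275)*(4 - 275))/(-72676) = (13 + 2*(-275)*(-271))*(-1/72676) = (13 + 149050)*(-1/72676) = 149063*(-1/72676) = -149063/72676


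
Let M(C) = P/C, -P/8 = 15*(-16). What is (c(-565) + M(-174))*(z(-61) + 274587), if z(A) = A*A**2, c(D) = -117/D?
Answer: -8445637642/16385 ≈ -5.1545e+5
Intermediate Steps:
P = 1920 (P = -120*(-16) = -8*(-240) = 1920)
M(C) = 1920/C
z(A) = A**3
(c(-565) + M(-174))*(z(-61) + 274587) = (-117/(-565) + 1920/(-174))*((-61)**3 + 274587) = (-117*(-1/565) + 1920*(-1/174))*(-226981 + 274587) = (117/565 - 320/29)*47606 = -177407/16385*47606 = -8445637642/16385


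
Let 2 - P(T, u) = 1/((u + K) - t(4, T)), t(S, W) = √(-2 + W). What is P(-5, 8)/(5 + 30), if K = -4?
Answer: 6/115 - I*√7/805 ≈ 0.052174 - 0.0032866*I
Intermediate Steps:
P(T, u) = 2 - 1/(-4 + u - √(-2 + T)) (P(T, u) = 2 - 1/((u - 4) - √(-2 + T)) = 2 - 1/((-4 + u) - √(-2 + T)) = 2 - 1/(-4 + u - √(-2 + T)))
P(-5, 8)/(5 + 30) = ((9 - 2*8 + 2*√(-2 - 5))/(4 + √(-2 - 5) - 1*8))/(5 + 30) = ((9 - 16 + 2*√(-7))/(4 + √(-7) - 8))/35 = ((9 - 16 + 2*(I*√7))/(4 + I*√7 - 8))*(1/35) = ((9 - 16 + 2*I*√7)/(-4 + I*√7))*(1/35) = ((-7 + 2*I*√7)/(-4 + I*√7))*(1/35) = (-7 + 2*I*√7)/(35*(-4 + I*√7))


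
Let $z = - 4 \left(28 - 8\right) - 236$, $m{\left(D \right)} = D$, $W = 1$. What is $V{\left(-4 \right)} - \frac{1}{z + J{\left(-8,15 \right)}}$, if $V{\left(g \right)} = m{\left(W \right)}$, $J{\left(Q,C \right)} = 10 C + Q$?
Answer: $\frac{175}{174} \approx 1.0057$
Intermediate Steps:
$J{\left(Q,C \right)} = Q + 10 C$
$V{\left(g \right)} = 1$
$z = -316$ ($z = \left(-4\right) 20 - 236 = -80 - 236 = -316$)
$V{\left(-4 \right)} - \frac{1}{z + J{\left(-8,15 \right)}} = 1 - \frac{1}{-316 + \left(-8 + 10 \cdot 15\right)} = 1 - \frac{1}{-316 + \left(-8 + 150\right)} = 1 - \frac{1}{-316 + 142} = 1 - \frac{1}{-174} = 1 - - \frac{1}{174} = 1 + \frac{1}{174} = \frac{175}{174}$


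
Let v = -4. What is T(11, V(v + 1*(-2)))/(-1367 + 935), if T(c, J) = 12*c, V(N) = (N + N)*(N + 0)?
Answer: -11/36 ≈ -0.30556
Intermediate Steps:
V(N) = 2*N**2 (V(N) = (2*N)*N = 2*N**2)
T(11, V(v + 1*(-2)))/(-1367 + 935) = (12*11)/(-1367 + 935) = 132/(-432) = 132*(-1/432) = -11/36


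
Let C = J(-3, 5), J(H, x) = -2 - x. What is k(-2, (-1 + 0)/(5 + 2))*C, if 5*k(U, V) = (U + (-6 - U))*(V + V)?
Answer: -12/5 ≈ -2.4000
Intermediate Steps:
C = -7 (C = -2 - 1*5 = -2 - 5 = -7)
k(U, V) = -12*V/5 (k(U, V) = ((U + (-6 - U))*(V + V))/5 = (-12*V)/5 = -12*V/5)
k(-2, (-1 + 0)/(5 + 2))*C = -12*(-1 + 0)/(5*(5 + 2))*(-7) = -(-12)/(5*7)*(-7) = -12/5*(-⅐)*(-7) = (12/35)*(-7) = -12/5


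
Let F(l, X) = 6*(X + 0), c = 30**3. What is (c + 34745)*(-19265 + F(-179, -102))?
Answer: -1227305365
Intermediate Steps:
c = 27000
F(l, X) = 6*X
(c + 34745)*(-19265 + F(-179, -102)) = (27000 + 34745)*(-19265 + 6*(-102)) = 61745*(-19265 - 612) = 61745*(-19877) = -1227305365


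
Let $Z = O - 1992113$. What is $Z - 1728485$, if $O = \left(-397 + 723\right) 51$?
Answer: $-3703972$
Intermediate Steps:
$O = 16626$ ($O = 326 \cdot 51 = 16626$)
$Z = -1975487$ ($Z = 16626 - 1992113 = -1975487$)
$Z - 1728485 = -1975487 - 1728485 = -3703972$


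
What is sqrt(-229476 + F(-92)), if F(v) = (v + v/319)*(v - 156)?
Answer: 2*I*sqrt(5255662489)/319 ≈ 454.52*I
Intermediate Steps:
F(v) = 320*v*(-156 + v)/319 (F(v) = (v + v*(1/319))*(-156 + v) = (v + v/319)*(-156 + v) = (320*v/319)*(-156 + v) = 320*v*(-156 + v)/319)
sqrt(-229476 + F(-92)) = sqrt(-229476 + (320/319)*(-92)*(-156 - 92)) = sqrt(-229476 + (320/319)*(-92)*(-248)) = sqrt(-229476 + 7301120/319) = sqrt(-65901724/319) = 2*I*sqrt(5255662489)/319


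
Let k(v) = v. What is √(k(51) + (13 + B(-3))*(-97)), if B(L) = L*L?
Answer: I*√2083 ≈ 45.64*I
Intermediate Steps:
B(L) = L²
√(k(51) + (13 + B(-3))*(-97)) = √(51 + (13 + (-3)²)*(-97)) = √(51 + (13 + 9)*(-97)) = √(51 + 22*(-97)) = √(51 - 2134) = √(-2083) = I*√2083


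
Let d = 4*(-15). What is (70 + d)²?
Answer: 100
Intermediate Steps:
d = -60
(70 + d)² = (70 - 60)² = 10² = 100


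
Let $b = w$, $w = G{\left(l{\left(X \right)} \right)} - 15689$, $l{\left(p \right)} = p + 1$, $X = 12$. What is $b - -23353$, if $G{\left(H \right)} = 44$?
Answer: $7708$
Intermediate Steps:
$l{\left(p \right)} = 1 + p$
$w = -15645$ ($w = 44 - 15689 = -15645$)
$b = -15645$
$b - -23353 = -15645 - -23353 = -15645 + 23353 = 7708$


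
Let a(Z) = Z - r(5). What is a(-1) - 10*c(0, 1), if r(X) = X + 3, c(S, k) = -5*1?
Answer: 41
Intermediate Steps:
c(S, k) = -5
r(X) = 3 + X
a(Z) = -8 + Z (a(Z) = Z - (3 + 5) = Z - 1*8 = Z - 8 = -8 + Z)
a(-1) - 10*c(0, 1) = (-8 - 1) - 10*(-5) = -9 + 50 = 41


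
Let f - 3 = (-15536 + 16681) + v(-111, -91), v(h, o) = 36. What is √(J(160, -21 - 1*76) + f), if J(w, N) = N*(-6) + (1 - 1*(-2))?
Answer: √1769 ≈ 42.059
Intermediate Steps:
f = 1184 (f = 3 + ((-15536 + 16681) + 36) = 3 + (1145 + 36) = 3 + 1181 = 1184)
J(w, N) = 3 - 6*N (J(w, N) = -6*N + (1 + 2) = -6*N + 3 = 3 - 6*N)
√(J(160, -21 - 1*76) + f) = √((3 - 6*(-21 - 1*76)) + 1184) = √((3 - 6*(-21 - 76)) + 1184) = √((3 - 6*(-97)) + 1184) = √((3 + 582) + 1184) = √(585 + 1184) = √1769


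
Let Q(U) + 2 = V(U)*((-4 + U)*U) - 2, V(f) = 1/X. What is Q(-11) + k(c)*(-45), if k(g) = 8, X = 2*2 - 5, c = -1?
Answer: -529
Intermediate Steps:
X = -1 (X = 4 - 5 = -1)
V(f) = -1 (V(f) = 1/(-1) = -1)
Q(U) = -4 - U*(-4 + U) (Q(U) = -2 + (-(-4 + U)*U - 2) = -2 + (-U*(-4 + U) - 2) = -2 + (-2 - U*(-4 + U)) = -4 - U*(-4 + U))
Q(-11) + k(c)*(-45) = (-4 - 1*(-11)² + 4*(-11)) + 8*(-45) = (-4 - 1*121 - 44) - 360 = (-4 - 121 - 44) - 360 = -169 - 360 = -529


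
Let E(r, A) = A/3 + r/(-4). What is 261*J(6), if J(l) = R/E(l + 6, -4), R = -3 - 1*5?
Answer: 6264/13 ≈ 481.85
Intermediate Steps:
E(r, A) = -r/4 + A/3 (E(r, A) = A*(⅓) + r*(-¼) = A/3 - r/4 = -r/4 + A/3)
R = -8 (R = -3 - 5 = -8)
J(l) = -8/(-17/6 - l/4) (J(l) = -8/(-(l + 6)/4 + (⅓)*(-4)) = -8/(-(6 + l)/4 - 4/3) = -8/((-3/2 - l/4) - 4/3) = -8/(-17/6 - l/4))
261*J(6) = 261*(96/(34 + 3*6)) = 261*(96/(34 + 18)) = 261*(96/52) = 261*(96*(1/52)) = 261*(24/13) = 6264/13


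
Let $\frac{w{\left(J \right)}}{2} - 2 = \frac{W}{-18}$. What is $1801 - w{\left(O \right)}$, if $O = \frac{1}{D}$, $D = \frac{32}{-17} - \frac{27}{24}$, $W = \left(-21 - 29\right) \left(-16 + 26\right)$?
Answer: $\frac{15673}{9} \approx 1741.4$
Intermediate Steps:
$W = -500$ ($W = \left(-50\right) 10 = -500$)
$D = - \frac{409}{136}$ ($D = 32 \left(- \frac{1}{17}\right) - \frac{9}{8} = - \frac{32}{17} - \frac{9}{8} = - \frac{409}{136} \approx -3.0074$)
$O = - \frac{136}{409}$ ($O = \frac{1}{- \frac{409}{136}} = - \frac{136}{409} \approx -0.33252$)
$w{\left(J \right)} = \frac{536}{9}$ ($w{\left(J \right)} = 4 + 2 \left(- \frac{500}{-18}\right) = 4 + 2 \left(\left(-500\right) \left(- \frac{1}{18}\right)\right) = 4 + 2 \cdot \frac{250}{9} = 4 + \frac{500}{9} = \frac{536}{9}$)
$1801 - w{\left(O \right)} = 1801 - \frac{536}{9} = \frac{15673}{9}$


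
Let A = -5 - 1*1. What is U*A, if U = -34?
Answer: 204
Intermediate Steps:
A = -6 (A = -5 - 1 = -6)
U*A = -34*(-6) = 204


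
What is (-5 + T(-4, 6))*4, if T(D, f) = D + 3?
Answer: -24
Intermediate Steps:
T(D, f) = 3 + D
(-5 + T(-4, 6))*4 = (-5 + (3 - 4))*4 = (-5 - 1)*4 = -6*4 = -24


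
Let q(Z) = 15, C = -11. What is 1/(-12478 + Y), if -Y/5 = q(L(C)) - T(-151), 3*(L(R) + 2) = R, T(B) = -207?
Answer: -1/13588 ≈ -7.3594e-5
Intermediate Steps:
L(R) = -2 + R/3
Y = -1110 (Y = -5*(15 - 1*(-207)) = -5*(15 + 207) = -5*222 = -1110)
1/(-12478 + Y) = 1/(-12478 - 1110) = 1/(-13588) = -1/13588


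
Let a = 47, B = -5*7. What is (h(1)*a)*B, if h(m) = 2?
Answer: -3290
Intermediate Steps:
B = -35
(h(1)*a)*B = (2*47)*(-35) = 94*(-35) = -3290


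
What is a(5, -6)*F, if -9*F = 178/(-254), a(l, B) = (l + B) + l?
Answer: 356/1143 ≈ 0.31146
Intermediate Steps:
a(l, B) = B + 2*l (a(l, B) = (B + l) + l = B + 2*l)
F = 89/1143 (F = -178/(9*(-254)) = -178*(-1)/(9*254) = -⅑*(-89/127) = 89/1143 ≈ 0.077865)
a(5, -6)*F = (-6 + 2*5)*(89/1143) = (-6 + 10)*(89/1143) = 4*(89/1143) = 356/1143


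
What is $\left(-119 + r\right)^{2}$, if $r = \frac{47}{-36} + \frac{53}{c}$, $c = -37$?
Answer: $\frac{26294244025}{1774224} \approx 14820.0$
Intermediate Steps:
$r = - \frac{3647}{1332}$ ($r = \frac{47}{-36} + \frac{53}{-37} = 47 \left(- \frac{1}{36}\right) + 53 \left(- \frac{1}{37}\right) = - \frac{47}{36} - \frac{53}{37} = - \frac{3647}{1332} \approx -2.738$)
$\left(-119 + r\right)^{2} = \left(-119 - \frac{3647}{1332}\right)^{2} = \left(- \frac{162155}{1332}\right)^{2} = \frac{26294244025}{1774224}$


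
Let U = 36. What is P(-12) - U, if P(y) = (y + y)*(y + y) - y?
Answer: 552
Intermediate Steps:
P(y) = -y + 4*y² (P(y) = (2*y)*(2*y) - y = 4*y² - y = -y + 4*y²)
P(-12) - U = -12*(-1 + 4*(-12)) - 1*36 = -12*(-1 - 48) - 36 = -12*(-49) - 36 = 588 - 36 = 552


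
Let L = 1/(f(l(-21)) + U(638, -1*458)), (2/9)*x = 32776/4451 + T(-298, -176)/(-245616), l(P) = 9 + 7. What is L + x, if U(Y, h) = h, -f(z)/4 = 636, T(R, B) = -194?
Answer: 18127034951629/546982820272 ≈ 33.140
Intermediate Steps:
l(P) = 16
f(z) = -2544 (f(z) = -4*636 = -2544)
x = 12076760265/364412272 (x = 9*(32776/4451 - 194/(-245616))/2 = 9*(32776*(1/4451) - 194*(-1/245616))/2 = 9*(32776/4451 + 97/122808)/2 = (9/2)*(4025586755/546618408) = 12076760265/364412272 ≈ 33.140)
L = -1/3002 (L = 1/(-2544 - 1*458) = 1/(-2544 - 458) = 1/(-3002) = -1/3002 ≈ -0.00033311)
L + x = -1/3002 + 12076760265/364412272 = 18127034951629/546982820272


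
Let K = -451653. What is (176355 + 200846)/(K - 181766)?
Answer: -377201/633419 ≈ -0.59550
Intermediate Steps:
(176355 + 200846)/(K - 181766) = (176355 + 200846)/(-451653 - 181766) = 377201/(-633419) = 377201*(-1/633419) = -377201/633419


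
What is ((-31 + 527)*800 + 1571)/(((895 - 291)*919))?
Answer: 398371/555076 ≈ 0.71769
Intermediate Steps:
((-31 + 527)*800 + 1571)/(((895 - 291)*919)) = (496*800 + 1571)/((604*919)) = (396800 + 1571)/555076 = 398371*(1/555076) = 398371/555076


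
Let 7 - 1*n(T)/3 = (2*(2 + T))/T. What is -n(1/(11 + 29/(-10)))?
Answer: 411/5 ≈ 82.200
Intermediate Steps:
n(T) = 21 - 3*(4 + 2*T)/T (n(T) = 21 - 3*2*(2 + T)/T = 21 - 3*(4 + 2*T)/T)
-n(1/(11 + 29/(-10))) = -(15 - 12/(1/(11 + 29/(-10)))) = -(15 - 12/(1/(11 + 29*(-⅒)))) = -(15 - 12/(1/(11 - 29/10))) = -(15 - 12/(1/(81/10))) = -(15 - 12/10/81) = -(15 - 12*81/10) = -(15 - 486/5) = -1*(-411/5) = 411/5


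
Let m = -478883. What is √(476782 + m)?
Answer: I*√2101 ≈ 45.837*I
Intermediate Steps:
√(476782 + m) = √(476782 - 478883) = √(-2101) = I*√2101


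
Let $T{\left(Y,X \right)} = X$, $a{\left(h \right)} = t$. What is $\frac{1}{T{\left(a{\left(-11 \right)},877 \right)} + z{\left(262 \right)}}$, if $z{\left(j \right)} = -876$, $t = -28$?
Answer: $1$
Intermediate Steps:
$a{\left(h \right)} = -28$
$\frac{1}{T{\left(a{\left(-11 \right)},877 \right)} + z{\left(262 \right)}} = \frac{1}{877 - 876} = 1^{-1} = 1$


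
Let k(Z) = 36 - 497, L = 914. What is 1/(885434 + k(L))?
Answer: 1/884973 ≈ 1.1300e-6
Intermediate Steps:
k(Z) = -461
1/(885434 + k(L)) = 1/(885434 - 461) = 1/884973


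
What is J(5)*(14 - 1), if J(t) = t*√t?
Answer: 65*√5 ≈ 145.34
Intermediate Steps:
J(t) = t^(3/2)
J(5)*(14 - 1) = 5^(3/2)*(14 - 1) = (5*√5)*13 = 65*√5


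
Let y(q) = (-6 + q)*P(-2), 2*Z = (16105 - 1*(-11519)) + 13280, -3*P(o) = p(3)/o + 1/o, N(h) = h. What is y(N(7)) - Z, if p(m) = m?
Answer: -61354/3 ≈ -20451.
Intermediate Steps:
P(o) = -4/(3*o) (P(o) = -(3/o + 1/o)/3 = -4/(3*o))
Z = 20452 (Z = ((16105 - 1*(-11519)) + 13280)/2 = ((16105 + 11519) + 13280)/2 = (27624 + 13280)/2 = (1/2)*40904 = 20452)
y(q) = -4 + 2*q/3 (y(q) = (-6 + q)*(-4/3/(-2)) = (-6 + q)*(-4/3*(-1/2)) = (-6 + q)*(2/3) = -4 + 2*q/3)
y(N(7)) - Z = (-4 + (2/3)*7) - 1*20452 = (-4 + 14/3) - 20452 = 2/3 - 20452 = -61354/3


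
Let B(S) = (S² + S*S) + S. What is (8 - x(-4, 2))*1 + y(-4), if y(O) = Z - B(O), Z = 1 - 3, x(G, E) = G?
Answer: -18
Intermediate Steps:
B(S) = S + 2*S² (B(S) = (S² + S²) + S = 2*S² + S = S + 2*S²)
Z = -2
y(O) = -2 - O*(1 + 2*O)
(8 - x(-4, 2))*1 + y(-4) = (8 - 1*(-4))*1 + (-2 - 1*(-4)*(1 + 2*(-4))) = (8 + 4)*1 + (-2 - 1*(-4)*(1 - 8)) = 12*1 + (-2 - 1*(-4)*(-7)) = 12 + (-2 - 28) = 12 - 30 = -18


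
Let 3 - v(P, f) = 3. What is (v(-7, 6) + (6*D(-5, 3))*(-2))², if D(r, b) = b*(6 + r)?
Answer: 1296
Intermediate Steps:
v(P, f) = 0 (v(P, f) = 3 - 1*3 = 3 - 3 = 0)
(v(-7, 6) + (6*D(-5, 3))*(-2))² = (0 + (6*(3*(6 - 5)))*(-2))² = (0 + (6*(3*1))*(-2))² = (0 + (6*3)*(-2))² = (0 + 18*(-2))² = (0 - 36)² = (-36)² = 1296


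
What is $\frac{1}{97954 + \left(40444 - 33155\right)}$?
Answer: $\frac{1}{105243} \approx 9.5018 \cdot 10^{-6}$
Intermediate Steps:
$\frac{1}{97954 + \left(40444 - 33155\right)} = \frac{1}{97954 + 7289} = \frac{1}{105243}$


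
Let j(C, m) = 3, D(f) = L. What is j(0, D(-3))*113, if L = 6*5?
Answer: 339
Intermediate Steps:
L = 30
D(f) = 30
j(0, D(-3))*113 = 3*113 = 339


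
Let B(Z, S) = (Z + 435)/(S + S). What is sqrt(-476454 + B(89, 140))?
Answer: I*sqrt(2334615430)/70 ≈ 690.25*I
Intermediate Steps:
B(Z, S) = (435 + Z)/(2*S) (B(Z, S) = (435 + Z)/((2*S)) = (435 + Z)*(1/(2*S)) = (435 + Z)/(2*S))
sqrt(-476454 + B(89, 140)) = sqrt(-476454 + (1/2)*(435 + 89)/140) = sqrt(-476454 + (1/2)*(1/140)*524) = sqrt(-476454 + 131/70) = sqrt(-33351649/70) = I*sqrt(2334615430)/70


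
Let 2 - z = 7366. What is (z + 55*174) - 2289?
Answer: -83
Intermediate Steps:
z = -7364 (z = 2 - 1*7366 = 2 - 7366 = -7364)
(z + 55*174) - 2289 = (-7364 + 55*174) - 2289 = (-7364 + 9570) - 2289 = 2206 - 2289 = -83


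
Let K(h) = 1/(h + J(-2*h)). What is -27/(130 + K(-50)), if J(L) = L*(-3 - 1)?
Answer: -12150/58499 ≈ -0.20770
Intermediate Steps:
J(L) = -4*L (J(L) = L*(-4) = -4*L)
K(h) = 1/(9*h) (K(h) = 1/(h - (-8)*h) = 1/(h + 8*h) = 1/(9*h))
-27/(130 + K(-50)) = -27/(130 + (⅑)/(-50)) = -27/(130 + (⅑)*(-1/50)) = -27/(130 - 1/450) = -27/(58499/450) = (450/58499)*(-27) = -12150/58499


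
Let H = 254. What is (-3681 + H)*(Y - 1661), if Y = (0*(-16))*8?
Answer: 5692247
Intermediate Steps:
Y = 0 (Y = 0*8 = 0)
(-3681 + H)*(Y - 1661) = (-3681 + 254)*(0 - 1661) = -3427*(-1661) = 5692247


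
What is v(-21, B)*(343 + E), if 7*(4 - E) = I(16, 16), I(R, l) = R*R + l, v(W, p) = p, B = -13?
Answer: -28041/7 ≈ -4005.9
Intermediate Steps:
I(R, l) = l + R² (I(R, l) = R² + l = l + R²)
E = -244/7 (E = 4 - (16 + 16²)/7 = 4 - (16 + 256)/7 = 4 - ⅐*272 = 4 - 272/7 = -244/7 ≈ -34.857)
v(-21, B)*(343 + E) = -13*(343 - 244/7) = -13*2157/7 = -28041/7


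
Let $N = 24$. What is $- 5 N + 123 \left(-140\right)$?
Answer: $-17340$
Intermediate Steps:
$- 5 N + 123 \left(-140\right) = \left(-5\right) 24 + 123 \left(-140\right) = -120 - 17220 = -17340$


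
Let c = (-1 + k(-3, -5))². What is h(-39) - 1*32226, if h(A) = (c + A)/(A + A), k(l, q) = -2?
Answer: -418933/13 ≈ -32226.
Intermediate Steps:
c = 9 (c = (-1 - 2)² = (-3)² = 9)
h(A) = (9 + A)/(2*A) (h(A) = (9 + A)/(A + A) = (9 + A)/((2*A)) = (9 + A)*(1/(2*A)) = (9 + A)/(2*A))
h(-39) - 1*32226 = (½)*(9 - 39)/(-39) - 1*32226 = (½)*(-1/39)*(-30) - 32226 = 5/13 - 32226 = -418933/13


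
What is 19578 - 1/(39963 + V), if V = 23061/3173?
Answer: 2482992768307/126825660 ≈ 19578.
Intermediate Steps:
V = 23061/3173 (V = 23061*(1/3173) = 23061/3173 ≈ 7.2679)
19578 - 1/(39963 + V) = 19578 - 1/(39963 + 23061/3173) = 19578 - 1/126825660/3173 = 19578 - 1*3173/126825660 = 19578 - 3173/126825660 = 2482992768307/126825660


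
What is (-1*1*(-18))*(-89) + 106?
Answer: -1496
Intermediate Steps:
(-1*1*(-18))*(-89) + 106 = -1*(-18)*(-89) + 106 = 18*(-89) + 106 = -1602 + 106 = -1496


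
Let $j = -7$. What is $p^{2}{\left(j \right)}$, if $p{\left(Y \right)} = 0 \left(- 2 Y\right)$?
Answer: $0$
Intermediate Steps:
$p{\left(Y \right)} = 0$
$p^{2}{\left(j \right)} = 0^{2} = 0$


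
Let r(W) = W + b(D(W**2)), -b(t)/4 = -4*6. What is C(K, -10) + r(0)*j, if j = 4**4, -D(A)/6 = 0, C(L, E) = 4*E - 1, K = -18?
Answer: 24535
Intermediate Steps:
C(L, E) = -1 + 4*E
D(A) = 0 (D(A) = -6*0 = 0)
j = 256
b(t) = 96 (b(t) = -(-16)*6 = -4*(-24) = 96)
r(W) = 96 + W (r(W) = W + 96 = 96 + W)
C(K, -10) + r(0)*j = (-1 + 4*(-10)) + (96 + 0)*256 = (-1 - 40) + 96*256 = -41 + 24576 = 24535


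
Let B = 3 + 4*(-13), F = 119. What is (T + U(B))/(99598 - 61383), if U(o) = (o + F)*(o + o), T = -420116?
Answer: -426976/38215 ≈ -11.173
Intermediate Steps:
B = -49 (B = 3 - 52 = -49)
U(o) = 2*o*(119 + o) (U(o) = (o + 119)*(o + o) = (119 + o)*(2*o) = 2*o*(119 + o))
(T + U(B))/(99598 - 61383) = (-420116 + 2*(-49)*(119 - 49))/(99598 - 61383) = (-420116 + 2*(-49)*70)/38215 = (-420116 - 6860)*(1/38215) = -426976*1/38215 = -426976/38215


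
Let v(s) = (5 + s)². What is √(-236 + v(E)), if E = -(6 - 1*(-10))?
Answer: I*√115 ≈ 10.724*I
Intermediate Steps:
E = -16 (E = -(6 + 10) = -1*16 = -16)
√(-236 + v(E)) = √(-236 + (5 - 16)²) = √(-236 + (-11)²) = √(-236 + 121) = √(-115) = I*√115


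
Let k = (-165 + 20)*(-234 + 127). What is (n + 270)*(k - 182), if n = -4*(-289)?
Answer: 21864858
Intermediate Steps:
k = 15515 (k = -145*(-107) = 15515)
n = 1156
(n + 270)*(k - 182) = (1156 + 270)*(15515 - 182) = 1426*15333 = 21864858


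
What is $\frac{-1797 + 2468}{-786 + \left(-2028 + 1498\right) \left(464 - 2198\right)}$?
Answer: $\frac{671}{918234} \approx 0.00073075$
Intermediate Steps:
$\frac{-1797 + 2468}{-786 + \left(-2028 + 1498\right) \left(464 - 2198\right)} = \frac{671}{-786 - -919020} = \frac{671}{-786 + 919020} = \frac{671}{918234}$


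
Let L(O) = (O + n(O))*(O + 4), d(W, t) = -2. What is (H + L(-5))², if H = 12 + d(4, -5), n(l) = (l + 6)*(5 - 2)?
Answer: 144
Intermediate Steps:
n(l) = 18 + 3*l (n(l) = (6 + l)*3 = 18 + 3*l)
L(O) = (4 + O)*(18 + 4*O) (L(O) = (O + (18 + 3*O))*(O + 4) = (18 + 4*O)*(4 + O) = (4 + O)*(18 + 4*O))
H = 10 (H = 12 - 2 = 10)
(H + L(-5))² = (10 + (72 + 4*(-5)² + 34*(-5)))² = (10 + (72 + 4*25 - 170))² = (10 + (72 + 100 - 170))² = (10 + 2)² = 12² = 144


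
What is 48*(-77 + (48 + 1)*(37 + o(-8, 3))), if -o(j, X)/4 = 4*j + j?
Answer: 459648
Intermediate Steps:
o(j, X) = -20*j (o(j, X) = -4*(4*j + j) = -20*j)
48*(-77 + (48 + 1)*(37 + o(-8, 3))) = 48*(-77 + (48 + 1)*(37 - 20*(-8))) = 48*(-77 + 49*(37 + 160)) = 48*(-77 + 49*197) = 48*(-77 + 9653) = 48*9576 = 459648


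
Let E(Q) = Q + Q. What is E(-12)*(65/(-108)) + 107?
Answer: 1093/9 ≈ 121.44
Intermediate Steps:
E(Q) = 2*Q
E(-12)*(65/(-108)) + 107 = (2*(-12))*(65/(-108)) + 107 = -1560*(-1)/108 + 107 = -24*(-65/108) + 107 = 130/9 + 107 = 1093/9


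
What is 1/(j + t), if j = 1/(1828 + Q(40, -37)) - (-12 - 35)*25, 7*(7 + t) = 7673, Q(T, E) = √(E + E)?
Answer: 370733653066/839394155295715 + 49*I*√74/839394155295715 ≈ 0.00044167 + 5.0216e-13*I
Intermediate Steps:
Q(T, E) = √2*√E (Q(T, E) = √(2*E) = √2*√E)
t = 7624/7 (t = -7 + (⅐)*7673 = -7 + 7673/7 = 7624/7 ≈ 1089.1)
j = 1175 + 1/(1828 + I*√74) (j = 1/(1828 + √2*√(-37)) - (-12 - 35)*25 = 1/(1828 + √2*(I*√37)) - (-47)*25 = 1/(1828 + I*√74) - 1*(-1175) = 1/(1828 + I*√74) + 1175 = 1175 + 1/(1828 + I*√74) ≈ 1175.0 - 2.5743e-6*I)
1/(j + t) = 1/((1963224989/1670829 - I*√74/3341658) + 7624/7) = 1/(26480975219/11695803 - I*√74/3341658)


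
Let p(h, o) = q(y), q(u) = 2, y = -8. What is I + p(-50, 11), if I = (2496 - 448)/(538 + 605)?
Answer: 4334/1143 ≈ 3.7918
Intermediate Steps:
p(h, o) = 2
I = 2048/1143 ≈ 1.7918
I + p(-50, 11) = 2048/1143 + 2 = 4334/1143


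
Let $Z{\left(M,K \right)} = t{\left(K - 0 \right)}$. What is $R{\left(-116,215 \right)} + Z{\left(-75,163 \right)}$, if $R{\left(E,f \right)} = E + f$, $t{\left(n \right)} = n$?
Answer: $262$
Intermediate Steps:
$Z{\left(M,K \right)} = K$ ($Z{\left(M,K \right)} = K - 0 = K + 0 = K$)
$R{\left(-116,215 \right)} + Z{\left(-75,163 \right)} = \left(-116 + 215\right) + 163 = 99 + 163 = 262$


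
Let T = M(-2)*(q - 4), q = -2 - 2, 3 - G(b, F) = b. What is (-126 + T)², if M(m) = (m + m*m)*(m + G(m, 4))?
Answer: 30276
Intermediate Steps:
G(b, F) = 3 - b
q = -4
M(m) = 3*m + 3*m² (M(m) = (m + m*m)*(m + (3 - m)) = (m + m²)*3 = 3*m + 3*m²)
T = -48 (T = (3*(-2)*(1 - 2))*(-4 - 4) = (3*(-2)*(-1))*(-8) = 6*(-8) = -48)
(-126 + T)² = (-126 - 48)² = (-174)² = 30276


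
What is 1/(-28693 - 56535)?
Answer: -1/85228 ≈ -1.1733e-5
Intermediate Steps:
1/(-28693 - 56535) = 1/(-85228) = -1/85228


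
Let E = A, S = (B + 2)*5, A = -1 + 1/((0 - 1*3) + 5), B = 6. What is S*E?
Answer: -20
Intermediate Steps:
A = -½ (A = -1 + 1/((0 - 3) + 5) = -1 + 1/(-3 + 5) = -1 + 1/2 = -1 + 1*(½) = -1 + ½ = -½ ≈ -0.50000)
S = 40 (S = (6 + 2)*5 = 8*5 = 40)
E = -½ ≈ -0.50000
S*E = 40*(-½) = -20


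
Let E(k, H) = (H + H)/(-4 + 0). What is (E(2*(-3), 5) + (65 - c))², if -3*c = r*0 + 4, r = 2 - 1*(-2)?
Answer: 146689/36 ≈ 4074.7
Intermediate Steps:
r = 4 (r = 2 + 2 = 4)
c = -4/3 (c = -(4*0 + 4)/3 = -(0 + 4)/3 = -⅓*4 = -4/3 ≈ -1.3333)
E(k, H) = -H/2 (E(k, H) = (2*H)/(-4) = (2*H)*(-¼) = -H/2)
(E(2*(-3), 5) + (65 - c))² = (-½*5 + (65 - 1*(-4/3)))² = (-5/2 + (65 + 4/3))² = (-5/2 + 199/3)² = (383/6)² = 146689/36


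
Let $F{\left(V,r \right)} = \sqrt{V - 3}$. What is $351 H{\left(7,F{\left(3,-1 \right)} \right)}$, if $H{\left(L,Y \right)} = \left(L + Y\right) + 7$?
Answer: $4914$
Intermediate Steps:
$F{\left(V,r \right)} = \sqrt{-3 + V}$
$H{\left(L,Y \right)} = 7 + L + Y$
$351 H{\left(7,F{\left(3,-1 \right)} \right)} = 351 \left(7 + 7 + \sqrt{-3 + 3}\right) = 351 \left(7 + 7 + \sqrt{0}\right) = 351 \left(7 + 7 + 0\right) = 351 \cdot 14 = 4914$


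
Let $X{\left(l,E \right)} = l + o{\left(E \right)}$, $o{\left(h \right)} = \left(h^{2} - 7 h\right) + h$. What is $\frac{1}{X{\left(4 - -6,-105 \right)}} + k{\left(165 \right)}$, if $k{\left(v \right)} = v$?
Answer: $\frac{1924726}{11665} \approx 165.0$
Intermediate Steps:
$o{\left(h \right)} = h^{2} - 6 h$
$X{\left(l,E \right)} = l + E \left(-6 + E\right)$
$\frac{1}{X{\left(4 - -6,-105 \right)}} + k{\left(165 \right)} = \frac{1}{\left(4 - -6\right) - 105 \left(-6 - 105\right)} + 165 = \frac{1}{\left(4 + 6\right) - -11655} + 165 = \frac{1}{10 + 11655} + 165 = \frac{1}{11665} + 165 = \frac{1924726}{11665}$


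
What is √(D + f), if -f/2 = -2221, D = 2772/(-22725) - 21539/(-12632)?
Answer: 13*√267493728321458/3189580 ≈ 66.660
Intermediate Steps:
D = 50495319/31895800 (D = 2772*(-1/22725) - 21539*(-1/12632) = -308/2525 + 21539/12632 = 50495319/31895800 ≈ 1.5831)
f = 4442 (f = -2*(-2221) = 4442)
√(D + f) = √(50495319/31895800 + 4442) = √(141731638919/31895800) = 13*√267493728321458/3189580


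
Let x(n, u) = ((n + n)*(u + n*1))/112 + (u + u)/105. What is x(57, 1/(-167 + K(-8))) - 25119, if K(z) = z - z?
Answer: -1757777723/70140 ≈ -25061.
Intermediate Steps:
K(z) = 0
x(n, u) = 2*u/105 + n*(n + u)/56 (x(n, u) = ((2*n)*(u + n))*(1/112) + (2*u)*(1/105) = ((2*n)*(n + u))*(1/112) + 2*u/105 = (2*n*(n + u))*(1/112) + 2*u/105 = n*(n + u)/56 + 2*u/105 = 2*u/105 + n*(n + u)/56)
x(57, 1/(-167 + K(-8))) - 25119 = ((1/56)*57² + 2/(105*(-167 + 0)) + (1/56)*57/(-167 + 0)) - 25119 = ((1/56)*3249 + (2/105)/(-167) + (1/56)*57/(-167)) - 25119 = (3249/56 + (2/105)*(-1/167) + (1/56)*57*(-1/167)) - 25119 = (3249/56 - 2/17535 - 57/9352) - 25119 = 4068937/70140 - 25119 = -1757777723/70140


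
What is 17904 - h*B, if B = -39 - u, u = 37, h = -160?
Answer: 5744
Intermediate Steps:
B = -76 (B = -39 - 1*37 = -39 - 37 = -76)
17904 - h*B = 17904 - (-160)*(-76) = 17904 - 1*12160 = 17904 - 12160 = 5744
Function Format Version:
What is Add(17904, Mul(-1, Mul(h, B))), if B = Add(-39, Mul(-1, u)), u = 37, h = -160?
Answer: 5744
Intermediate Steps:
B = -76 (B = Add(-39, Mul(-1, 37)) = Add(-39, -37) = -76)
Add(17904, Mul(-1, Mul(h, B))) = Add(17904, Mul(-1, Mul(-160, -76))) = Add(17904, Mul(-1, 12160)) = Add(17904, -12160) = 5744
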